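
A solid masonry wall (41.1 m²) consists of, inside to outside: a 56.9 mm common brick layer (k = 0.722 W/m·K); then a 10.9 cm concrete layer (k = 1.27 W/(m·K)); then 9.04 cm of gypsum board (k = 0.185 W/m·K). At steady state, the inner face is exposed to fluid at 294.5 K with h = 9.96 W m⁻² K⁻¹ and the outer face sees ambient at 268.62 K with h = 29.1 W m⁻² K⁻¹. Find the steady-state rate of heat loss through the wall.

Resistance network (inner→outer):
  R_conv,in = 1/(hA) = 1/(9.96·41.1) = 0.002443 K/W
  R_common brick = L/(kA) = 0.0569/(0.722·41.1) = 0.001917 K/W
  R_concrete = L/(kA) = 0.109/(1.27·41.1) = 0.002088 K/W
  R_gypsum board = L/(kA) = 0.0904/(0.185·41.1) = 0.01189 K/W
  R_conv,out = 1/(hA) = 1/(29.1·41.1) = 8.361×10^-4 K/W
ΣR = 0.002443 + 0.001917 + 0.002088 + 0.01189 + 8.361×10^-4 = 0.01917 K/W
Q = ΔT/ΣR = (294.5 K − 268.62 K)/0.01917 = 1350 W

Q = 1350 W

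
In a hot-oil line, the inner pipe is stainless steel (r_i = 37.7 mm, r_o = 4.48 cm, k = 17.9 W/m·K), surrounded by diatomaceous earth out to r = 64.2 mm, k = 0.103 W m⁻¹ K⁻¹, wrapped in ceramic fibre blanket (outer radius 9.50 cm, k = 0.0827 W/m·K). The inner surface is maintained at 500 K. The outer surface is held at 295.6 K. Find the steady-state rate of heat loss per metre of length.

Q' = 156 W/m

Treat each layer as a resistance in series:
  R'_stainless steel = ln(0.0448/0.0377)/(2πk) = 0.1725/(2π·17.9) = 0.001534 m·K/W
  R'_diatomaceous earth = ln(0.0642/0.0448)/(2πk) = 0.3598/(2π·0.103) = 0.5560 m·K/W
  R'_ceramic fibre blanket = ln(0.0950/0.0642)/(2πk) = 0.3919/(2π·0.0827) = 0.7542 m·K/W
ΣR = 0.001534 + 0.5560 + 0.7542 = 1.312 m·K/W
Q' = ΔT/ΣR = (500 K − 295.6 K)/1.312 = 156 W/m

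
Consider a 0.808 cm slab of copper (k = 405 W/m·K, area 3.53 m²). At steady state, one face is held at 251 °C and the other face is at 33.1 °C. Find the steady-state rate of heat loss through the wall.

Q = 3.86×10^7 W

Q = kA·ΔT/L = 405 × 3.53 × |251 °C − 33.1 °C| / 0.00808 = 3.86×10^7 W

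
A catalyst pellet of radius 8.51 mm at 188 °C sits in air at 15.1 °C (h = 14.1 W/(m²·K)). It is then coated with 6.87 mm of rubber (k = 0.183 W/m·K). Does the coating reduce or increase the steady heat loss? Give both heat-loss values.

increases: 2.22 → 3.70 W

Critical radius for a sphere: r_cr = 2k/h = 0.0260 m = 2.60 cm.
Outer radius after coating: r₂ = 0.00851 + 0.00687 = 0.01538 m.
Since r₁ < r_cr and r₂ ≤ r_cr, the coating moves toward the maximum at r_cr — heat loss rises.
Bare: R = 1/(4πr₁²h) = 77.93 K/W; Q = 172.9/77.93 = 2.22 W.
Coated: R = R_cond + R_conv = 46.68 K/W; Q = 172.9/46.68 = 3.70 W.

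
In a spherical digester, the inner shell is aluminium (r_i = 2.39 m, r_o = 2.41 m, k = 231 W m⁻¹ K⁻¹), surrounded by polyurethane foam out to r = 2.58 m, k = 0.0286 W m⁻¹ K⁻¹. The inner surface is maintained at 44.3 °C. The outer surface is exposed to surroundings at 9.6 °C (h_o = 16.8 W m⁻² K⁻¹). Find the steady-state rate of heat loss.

Treat each layer as a resistance in series:
  R_aluminium = (1/2.39 − 1/2.41)/(4πk) = 0.003472/(4π·231) = 1.196×10^-6 K/W
  R_polyurethane foam = (1/2.41 − 1/2.58)/(4πk) = 0.02734/(4π·0.0286) = 0.07607 K/W
  R_conv,out = 1/(4πr²h) = 1/(4π·2.58²·16.8) = 7.116×10^-4 K/W
ΣR = 1.196×10^-6 + 0.07607 + 7.116×10^-4 = 0.07678 K/W
Q = ΔT/ΣR = (44.3 °C − 9.6 °C)/0.07678 = 452 W

Q = 452 W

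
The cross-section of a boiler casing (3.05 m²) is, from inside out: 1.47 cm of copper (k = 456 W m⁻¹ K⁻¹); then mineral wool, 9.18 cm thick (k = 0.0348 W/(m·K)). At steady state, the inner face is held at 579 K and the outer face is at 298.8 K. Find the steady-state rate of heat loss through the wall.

Resistance network (inner→outer):
  R_copper = L/(kA) = 0.0147/(456·3.05) = 1.057×10^-5 K/W
  R_mineral wool = L/(kA) = 0.0918/(0.0348·3.05) = 0.8649 K/W
ΣR = 1.057×10^-5 + 0.8649 = 0.8649 K/W
Q = ΔT/ΣR = (579 K − 298.8 K)/0.8649 = 324 W

Q = 324 W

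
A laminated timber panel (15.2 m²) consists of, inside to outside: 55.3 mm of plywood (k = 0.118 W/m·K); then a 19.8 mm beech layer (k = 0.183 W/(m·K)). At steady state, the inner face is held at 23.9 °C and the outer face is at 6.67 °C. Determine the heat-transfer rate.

Q = 454 W

Treat each layer as a resistance in series:
  R_plywood = L/(kA) = 0.0553/(0.118·15.2) = 0.03083 K/W
  R_beech = L/(kA) = 0.0198/(0.183·15.2) = 0.007118 K/W
ΣR = 0.03083 + 0.007118 = 0.03795 K/W
Q = ΔT/ΣR = (23.9 °C − 6.67 °C)/0.03795 = 454 W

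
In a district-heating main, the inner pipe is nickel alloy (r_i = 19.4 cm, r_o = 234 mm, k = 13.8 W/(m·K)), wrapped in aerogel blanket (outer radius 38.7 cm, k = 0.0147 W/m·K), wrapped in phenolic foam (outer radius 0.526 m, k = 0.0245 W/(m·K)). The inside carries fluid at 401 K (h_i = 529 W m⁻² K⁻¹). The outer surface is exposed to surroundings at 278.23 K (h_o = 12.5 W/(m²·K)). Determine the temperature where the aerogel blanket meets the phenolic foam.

T = 311.4 K

Resistance network (inner→outer):
  R'_conv,in = 1/(2πr h) = 1/(2π·0.194·529) = 0.001551 m·K/W
  R'_nickel alloy = ln(0.234/0.194)/(2πk) = 0.1875/(2π·13.8) = 0.002162 m·K/W
  R'_aerogel blanket = ln(0.387/0.234)/(2πk) = 0.5031/(2π·0.0147) = 5.447 m·K/W
  R'_phenolic foam = ln(0.526/0.387)/(2πk) = 0.3069/(2π·0.0245) = 1.994 m·K/W
  R'_conv,out = 1/(2πr h) = 1/(2π·0.526·12.5) = 0.02421 m·K/W
ΣR = 0.001551 + 0.002162 + 5.447 + 1.994 + 0.02421 = 7.469 m·K/W
Q' = ΔT/ΣR = (401 K − 278.23 K)/7.469 = 16.44 W/m
From the inner boundary to the aerogel blanket/phenolic foam interface, ΣR_partial = 5.451 m·K/W.
T_interface = T_in − Q'·ΣR_partial = 401 K − (16.44)(5.451) = 311.4 K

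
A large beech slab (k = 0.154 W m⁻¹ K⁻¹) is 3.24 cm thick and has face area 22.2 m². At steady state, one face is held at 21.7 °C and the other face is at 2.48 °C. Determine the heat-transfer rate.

Q = 2.03 kW

Q = kA·ΔT/L = 0.154 × 22.2 × |21.7 °C − 2.48 °C| / 0.0324 = 2030 W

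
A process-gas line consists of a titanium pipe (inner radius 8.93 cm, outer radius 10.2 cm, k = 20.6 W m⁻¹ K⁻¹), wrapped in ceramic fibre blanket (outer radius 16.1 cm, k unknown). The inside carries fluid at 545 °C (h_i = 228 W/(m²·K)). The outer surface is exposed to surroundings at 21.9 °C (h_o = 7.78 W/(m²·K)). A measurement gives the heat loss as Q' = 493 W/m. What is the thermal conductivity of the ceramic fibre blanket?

ΣR = ΔT/Q' = |545 − 21.9|/493 = 1.061 m·K/W
Known resistances:
  R'_conv,in = 1/(2πr h) = 1/(2π·0.0893·228) = 0.007817 m·K/W
  R'_titanium = ln(0.102/0.0893)/(2πk) = 0.1330/(2π·20.6) = 0.001027 m·K/W
  R'_conv,out = 1/(2πr h) = 1/(2π·0.161·7.78) = 0.1271 m·K/W
R_ceramic fibre blanket = ΣR − ΣR_known = 1.061 − 0.1359 = 0.9251 m·K/W
ln(r₂/r₁)/(2πk) = 0.9251 ⇒ k = 0.4564/(2π·0.9251) = 0.0785 W/m·K

k = 0.0785 W/m·K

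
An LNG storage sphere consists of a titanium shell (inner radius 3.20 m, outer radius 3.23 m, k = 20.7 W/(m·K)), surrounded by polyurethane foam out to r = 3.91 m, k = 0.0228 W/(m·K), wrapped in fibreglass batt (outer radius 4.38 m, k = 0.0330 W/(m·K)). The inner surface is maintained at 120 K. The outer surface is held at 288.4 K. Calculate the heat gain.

Q = 663 W

Series thermal resistances, inner to outer:
  R_titanium = (1/3.20 − 1/3.23)/(4πk) = 0.002902/(4π·20.7) = 1.116×10^-5 K/W
  R_polyurethane foam = (1/3.23 − 1/3.91)/(4πk) = 0.05384/(4π·0.0228) = 0.1879 K/W
  R_fibreglass batt = (1/3.91 − 1/4.38)/(4πk) = 0.02744/(4π·0.0330) = 0.06618 K/W
ΣR = 1.116×10^-5 + 0.1879 + 0.06618 = 0.2541 K/W
Q = ΔT/ΣR = (120 K − 288.4 K)/0.2541 = -663 W
(Negative Q ⇒ heat flows inward; heat gain = 663 W.)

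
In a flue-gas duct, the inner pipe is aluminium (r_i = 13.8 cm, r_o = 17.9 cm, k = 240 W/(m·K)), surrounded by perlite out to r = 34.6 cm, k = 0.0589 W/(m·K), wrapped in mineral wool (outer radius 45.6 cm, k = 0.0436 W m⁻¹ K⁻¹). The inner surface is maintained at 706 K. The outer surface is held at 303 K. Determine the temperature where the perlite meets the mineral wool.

Treat each layer as a resistance in series:
  R'_aluminium = ln(0.179/0.138)/(2πk) = 0.2601/(2π·240) = 1.725×10^-4 m·K/W
  R'_perlite = ln(0.346/0.179)/(2πk) = 0.6591/(2π·0.0589) = 1.781 m·K/W
  R'_mineral wool = ln(0.456/0.346)/(2πk) = 0.2761/(2π·0.0436) = 1.008 m·K/W
ΣR = 1.725×10^-4 + 1.781 + 1.008 = 2.789 m·K/W
Q' = ΔT/ΣR = (706 K − 303 K)/2.789 = 144.5 W/m
From the inner boundary to the perlite/mineral wool interface, ΣR_partial = 1.781 m·K/W.
T_interface = T_in − Q'·ΣR_partial = 706 K − (144.5)(1.781) = 449 K

T = 449 K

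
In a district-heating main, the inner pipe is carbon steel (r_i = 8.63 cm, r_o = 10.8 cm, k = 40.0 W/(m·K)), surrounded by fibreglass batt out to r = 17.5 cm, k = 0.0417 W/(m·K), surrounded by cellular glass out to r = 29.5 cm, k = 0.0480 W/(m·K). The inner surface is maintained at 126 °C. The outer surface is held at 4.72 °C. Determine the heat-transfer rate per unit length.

Resistance network (inner→outer):
  R'_carbon steel = ln(0.108/0.0863)/(2πk) = 0.2243/(2π·40.0) = 8.925×10^-4 m·K/W
  R'_fibreglass batt = ln(0.175/0.108)/(2πk) = 0.4827/(2π·0.0417) = 1.842 m·K/W
  R'_cellular glass = ln(0.295/0.175)/(2πk) = 0.5222/(2π·0.0480) = 1.731 m·K/W
ΣR = 8.925×10^-4 + 1.842 + 1.731 = 3.574 m·K/W
Q' = ΔT/ΣR = (126 °C − 4.72 °C)/3.574 = 33.9 W/m

Q' = 33.9 W/m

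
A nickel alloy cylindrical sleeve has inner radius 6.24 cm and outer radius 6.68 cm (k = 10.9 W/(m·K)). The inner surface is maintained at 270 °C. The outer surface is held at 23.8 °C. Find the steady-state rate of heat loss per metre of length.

Q' = 2.47×10^5 W/m

Q' = 2πk·ΔT/ln(r₂/r₁) = 2π × 10.9 × 246.2 / ln(0.0668/0.0624) = 2.47×10^5 W/m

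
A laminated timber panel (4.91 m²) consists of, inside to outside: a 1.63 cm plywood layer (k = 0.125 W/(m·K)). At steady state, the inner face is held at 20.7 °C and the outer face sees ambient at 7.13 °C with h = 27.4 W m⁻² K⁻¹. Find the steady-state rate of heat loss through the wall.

Q = 399 W

Treat each layer as a resistance in series:
  R_plywood = L/(kA) = 0.0163/(0.125·4.91) = 0.02656 K/W
  R_conv,out = 1/(hA) = 1/(27.4·4.91) = 0.007433 K/W
ΣR = 0.02656 + 0.007433 = 0.03399 K/W
Q = ΔT/ΣR = (20.7 °C − 7.13 °C)/0.03399 = 399 W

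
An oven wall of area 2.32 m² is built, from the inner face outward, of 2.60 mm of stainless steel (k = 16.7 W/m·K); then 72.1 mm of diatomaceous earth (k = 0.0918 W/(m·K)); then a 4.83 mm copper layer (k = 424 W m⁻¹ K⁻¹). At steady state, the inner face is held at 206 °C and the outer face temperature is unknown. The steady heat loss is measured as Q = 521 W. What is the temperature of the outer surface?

Sum the resistances:
  R_stainless steel = L/(kA) = 0.00260/(16.7·2.32) = 6.711×10^-5 K/W
  R_diatomaceous earth = L/(kA) = 0.0721/(0.0918·2.32) = 0.3385 K/W
  R_copper = L/(kA) = 0.00483/(424·2.32) = 4.910×10^-6 K/W
ΣR = 0.3386 K/W
ΔT = Q·ΣR = 521 × 0.3386 = 176.4 K
Heat flows outward, so T_out = T_in − ΔT = 206 − 176.4 = 29.6 °C

T_out = 29.6 °C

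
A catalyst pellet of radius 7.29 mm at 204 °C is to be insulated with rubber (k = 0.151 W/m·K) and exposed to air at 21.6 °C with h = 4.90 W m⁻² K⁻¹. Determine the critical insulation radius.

r_cr = 6.16 cm

For a sphere, r_cr = 2k_ins/h = 2·0.151/4.90 = 0.0616 m = 6.16 cm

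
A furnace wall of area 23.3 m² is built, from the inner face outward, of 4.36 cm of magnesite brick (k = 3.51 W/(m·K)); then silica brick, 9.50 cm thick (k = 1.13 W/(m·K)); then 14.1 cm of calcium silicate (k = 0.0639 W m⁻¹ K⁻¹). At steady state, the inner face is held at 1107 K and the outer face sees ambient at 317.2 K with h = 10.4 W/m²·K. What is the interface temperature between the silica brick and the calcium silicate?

T = 1075 K

Treat each layer as a resistance in series:
  R_magnesite brick = L/(kA) = 0.0436/(3.51·23.3) = 5.331×10^-4 K/W
  R_silica brick = L/(kA) = 0.0950/(1.13·23.3) = 0.003608 K/W
  R_calcium silicate = L/(kA) = 0.141/(0.0639·23.3) = 0.09470 K/W
  R_conv,out = 1/(hA) = 1/(10.4·23.3) = 0.004127 K/W
ΣR = 5.331×10^-4 + 0.003608 + 0.09470 + 0.004127 = 0.1030 K/W
Q = ΔT/ΣR = (1107 K − 317.2 K)/0.1030 = 7668 W
From the inner boundary to the silica brick/calcium silicate interface, ΣR_partial = 0.004141 K/W.
T_interface = T_in − Q·ΣR_partial = 1107 K − (7668)(0.004141) = 1075 K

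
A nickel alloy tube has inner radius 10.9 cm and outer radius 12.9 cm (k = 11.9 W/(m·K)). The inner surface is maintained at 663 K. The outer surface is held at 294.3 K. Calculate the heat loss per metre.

Q' = 2πk·ΔT/ln(r₂/r₁) = 2π × 11.9 × 368.7 / ln(0.129/0.109) = 1.64×10^5 W/m

Q' = 164 kW/m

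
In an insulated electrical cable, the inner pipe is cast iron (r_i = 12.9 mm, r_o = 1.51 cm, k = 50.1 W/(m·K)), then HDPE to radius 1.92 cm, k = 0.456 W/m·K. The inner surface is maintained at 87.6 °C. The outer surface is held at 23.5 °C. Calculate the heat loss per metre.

Q' = 760 W/m

Resistance network (inner→outer):
  R'_cast iron = ln(0.0151/0.0129)/(2πk) = 0.1575/(2π·50.1) = 5.002×10^-4 m·K/W
  R'_HDPE = ln(0.0192/0.0151)/(2πk) = 0.2402/(2π·0.456) = 0.08384 m·K/W
ΣR = 5.002×10^-4 + 0.08384 = 0.08434 m·K/W
Q' = ΔT/ΣR = (87.6 °C − 23.5 °C)/0.08434 = 760 W/m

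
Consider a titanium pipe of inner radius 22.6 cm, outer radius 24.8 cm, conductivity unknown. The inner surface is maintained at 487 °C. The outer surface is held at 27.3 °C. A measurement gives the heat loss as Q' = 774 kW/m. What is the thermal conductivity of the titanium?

k = 24.9 W/m·K

ΣR = ΔT/Q' = |487 − 27.3|/7.74×10^5 = 5.939×10^-4 m·K/W
ln(r₂/r₁)/(2πk) = 5.939×10^-4 ⇒ k = 0.09289/(2π·5.939×10^-4) = 24.9 W/m·K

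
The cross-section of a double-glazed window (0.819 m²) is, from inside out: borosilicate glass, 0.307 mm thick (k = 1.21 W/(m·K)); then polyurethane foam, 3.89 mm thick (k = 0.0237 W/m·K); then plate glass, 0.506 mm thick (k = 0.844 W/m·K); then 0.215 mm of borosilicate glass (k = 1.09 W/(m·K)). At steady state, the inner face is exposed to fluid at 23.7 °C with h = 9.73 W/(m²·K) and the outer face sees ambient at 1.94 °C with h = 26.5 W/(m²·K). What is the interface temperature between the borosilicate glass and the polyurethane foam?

T = 16.4 °C

Series thermal resistances, inner to outer:
  R_conv,in = 1/(hA) = 1/(9.73·0.819) = 0.1255 K/W
  R_borosilicate glass = L/(kA) = 3.07×10^-4/(1.21·0.819) = 3.098×10^-4 K/W
  R_polyurethane foam = L/(kA) = 0.00389/(0.0237·0.819) = 0.2004 K/W
  R_plate glass = L/(kA) = 5.06×10^-4/(0.844·0.819) = 7.320×10^-4 K/W
  R_borosilicate glass = L/(kA) = 2.15×10^-4/(1.09·0.819) = 2.408×10^-4 K/W
  R_conv,out = 1/(hA) = 1/(26.5·0.819) = 0.04608 K/W
ΣR = 0.1255 + 3.098×10^-4 + 0.2004 + 7.320×10^-4 + 2.408×10^-4 + 0.04608 = 0.3733 K/W
Q = ΔT/ΣR = (23.7 °C − 1.94 °C)/0.3733 = 58.29 W
From the inner boundary to the borosilicate glass/polyurethane foam interface, ΣR_partial = 0.1258 K/W.
T_interface = T_in − Q·ΣR_partial = 23.7 °C − (58.29)(0.1258) = 16.4 °C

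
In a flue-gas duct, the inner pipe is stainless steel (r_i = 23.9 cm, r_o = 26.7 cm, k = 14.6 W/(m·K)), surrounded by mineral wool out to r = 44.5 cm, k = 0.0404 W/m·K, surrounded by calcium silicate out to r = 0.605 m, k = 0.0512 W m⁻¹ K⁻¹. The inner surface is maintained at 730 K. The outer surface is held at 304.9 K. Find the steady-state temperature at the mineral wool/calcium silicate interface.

Series thermal resistances, inner to outer:
  R'_stainless steel = ln(0.267/0.239)/(2πk) = 0.1108/(2π·14.6) = 0.001208 m·K/W
  R'_mineral wool = ln(0.445/0.267)/(2πk) = 0.5108/(2π·0.0404) = 2.012 m·K/W
  R'_calcium silicate = ln(0.605/0.445)/(2πk) = 0.3072/(2π·0.0512) = 0.9548 m·K/W
ΣR = 0.001208 + 2.012 + 0.9548 = 2.968 m·K/W
Q' = ΔT/ΣR = (730 K − 304.9 K)/2.968 = 143.2 W/m
From the inner boundary to the mineral wool/calcium silicate interface, ΣR_partial = 2.013 m·K/W.
T_interface = T_in − Q'·ΣR_partial = 730 K − (143.2)(2.013) = 442 K

T = 442 K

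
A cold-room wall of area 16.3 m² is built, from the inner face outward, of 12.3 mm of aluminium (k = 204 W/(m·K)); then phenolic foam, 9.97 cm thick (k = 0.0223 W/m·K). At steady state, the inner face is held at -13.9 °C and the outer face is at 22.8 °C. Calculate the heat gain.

Q = 134 W

Series thermal resistances, inner to outer:
  R_aluminium = L/(kA) = 0.0123/(204·16.3) = 3.699×10^-6 K/W
  R_phenolic foam = L/(kA) = 0.0997/(0.0223·16.3) = 0.2743 K/W
ΣR = 3.699×10^-6 + 0.2743 = 0.2743 K/W
Q = ΔT/ΣR = (-13.9 °C − 22.8 °C)/0.2743 = -134 W
(Negative Q ⇒ heat flows inward; heat gain = 134 W.)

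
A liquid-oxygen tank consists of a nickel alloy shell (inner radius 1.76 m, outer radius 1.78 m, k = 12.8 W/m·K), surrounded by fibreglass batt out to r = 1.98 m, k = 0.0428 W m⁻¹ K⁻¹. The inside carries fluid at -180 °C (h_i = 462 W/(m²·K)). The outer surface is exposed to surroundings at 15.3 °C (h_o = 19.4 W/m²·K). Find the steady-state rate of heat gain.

Treat each layer as a resistance in series:
  R_conv,in = 1/(4πr²h) = 1/(4π·1.76²·462) = 5.561×10^-5 K/W
  R_nickel alloy = (1/1.76 − 1/1.78)/(4πk) = 0.006384/(4π·12.8) = 3.969×10^-5 K/W
  R_fibreglass batt = (1/1.78 − 1/1.98)/(4πk) = 0.05675/(4π·0.0428) = 0.1055 K/W
  R_conv,out = 1/(4πr²h) = 1/(4π·1.98²·19.4) = 0.001046 K/W
ΣR = 5.561×10^-5 + 3.969×10^-5 + 0.1055 + 0.001046 = 0.1066 K/W
Q = ΔT/ΣR = (-180 °C − 15.3 °C)/0.1066 = -1830 W
(Negative Q ⇒ heat flows inward; heat gain = 1830 W.)

Q = 1830 W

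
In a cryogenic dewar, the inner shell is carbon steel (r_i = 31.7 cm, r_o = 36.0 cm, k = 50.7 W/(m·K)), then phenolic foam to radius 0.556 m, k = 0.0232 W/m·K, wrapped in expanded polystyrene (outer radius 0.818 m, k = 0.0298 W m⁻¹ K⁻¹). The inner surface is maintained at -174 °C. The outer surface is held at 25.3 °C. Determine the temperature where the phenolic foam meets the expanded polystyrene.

Treat each layer as a resistance in series:
  R_carbon steel = (1/0.317 − 1/0.360)/(4πk) = 0.3768/(4π·50.7) = 5.914×10^-4 K/W
  R_phenolic foam = (1/0.360 − 1/0.556)/(4πk) = 0.9792/(4π·0.0232) = 3.359 K/W
  R_expanded polystyrene = (1/0.556 − 1/0.818)/(4πk) = 0.5761/(4π·0.0298) = 1.538 K/W
ΣR = 5.914×10^-4 + 3.359 + 1.538 = 4.898 K/W
Q = ΔT/ΣR = (-174 °C − 25.3 °C)/4.898 = -40.69 W
From the inner boundary to the phenolic foam/expanded polystyrene interface, ΣR_partial = 3.360 K/W.
T_interface = T_in − Q·ΣR_partial = -174 °C − (-40.69)(3.360) = -37.3 °C

T = -37.3 °C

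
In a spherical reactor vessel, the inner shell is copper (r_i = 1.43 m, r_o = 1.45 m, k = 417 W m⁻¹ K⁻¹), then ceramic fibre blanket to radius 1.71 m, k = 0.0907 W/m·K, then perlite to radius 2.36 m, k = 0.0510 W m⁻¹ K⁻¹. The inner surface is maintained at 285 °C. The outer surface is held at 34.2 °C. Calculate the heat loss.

Series thermal resistances, inner to outer:
  R_copper = (1/1.43 − 1/1.45)/(4πk) = 0.009646/(4π·417) = 1.841×10^-6 K/W
  R_ceramic fibre blanket = (1/1.45 − 1/1.71)/(4πk) = 0.1049/(4π·0.0907) = 0.09200 K/W
  R_perlite = (1/1.71 − 1/2.36)/(4πk) = 0.1611/(4π·0.0510) = 0.2513 K/W
ΣR = 1.841×10^-6 + 0.09200 + 0.2513 = 0.3433 K/W
Q = ΔT/ΣR = (285 °C − 34.2 °C)/0.3433 = 731 W

Q = 731 W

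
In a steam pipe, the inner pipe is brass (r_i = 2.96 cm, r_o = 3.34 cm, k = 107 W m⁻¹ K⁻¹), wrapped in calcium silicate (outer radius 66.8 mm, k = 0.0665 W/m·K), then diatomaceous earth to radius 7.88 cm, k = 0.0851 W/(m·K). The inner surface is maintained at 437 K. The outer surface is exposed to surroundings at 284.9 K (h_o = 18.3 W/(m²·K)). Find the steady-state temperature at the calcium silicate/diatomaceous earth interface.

T = 315.6 K

Resistance network (inner→outer):
  R'_brass = ln(0.0334/0.0296)/(2πk) = 0.1208/(2π·107) = 1.797×10^-4 m·K/W
  R'_calcium silicate = ln(0.0668/0.0334)/(2πk) = 0.6931/(2π·0.0665) = 1.659 m·K/W
  R'_diatomaceous earth = ln(0.0788/0.0668)/(2πk) = 0.1652/(2π·0.0851) = 0.3090 m·K/W
  R'_conv,out = 1/(2πr h) = 1/(2π·0.0788·18.3) = 0.1104 m·K/W
ΣR = 1.797×10^-4 + 1.659 + 0.3090 + 0.1104 = 2.079 m·K/W
Q' = ΔT/ΣR = (437 K − 284.9 K)/2.079 = 73.16 W/m
From the inner boundary to the calcium silicate/diatomaceous earth interface, ΣR_partial = 1.659 m·K/W.
T_interface = T_in − Q'·ΣR_partial = 437 K − (73.16)(1.659) = 315.6 K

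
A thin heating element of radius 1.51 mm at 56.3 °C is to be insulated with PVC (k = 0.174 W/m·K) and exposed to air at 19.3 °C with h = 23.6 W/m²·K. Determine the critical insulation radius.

For a cylinder, r_cr = k_ins/h = 0.174/23.6 = 0.00737 m = 0.737 cm

r_cr = 0.737 cm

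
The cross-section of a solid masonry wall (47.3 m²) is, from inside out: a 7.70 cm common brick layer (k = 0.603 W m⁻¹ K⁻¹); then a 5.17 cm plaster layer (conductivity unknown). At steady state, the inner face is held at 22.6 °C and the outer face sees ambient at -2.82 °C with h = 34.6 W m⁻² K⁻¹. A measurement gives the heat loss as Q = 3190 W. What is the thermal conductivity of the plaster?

k = 0.235 W/m·K

ΣR = ΔT/Q = |22.6 − -2.82|/3190 = 0.007969 K/W
Known resistances:
  R_common brick = L/(kA) = 0.0770/(0.603·47.3) = 0.002700 K/W
  R_conv,out = 1/(hA) = 1/(34.6·47.3) = 6.110×10^-4 K/W
R_plaster = ΣR − ΣR_known = 0.007969 − 0.003311 = 0.004658 K/W
L/(kA) = 0.004658 ⇒ k = 0.0517/(0.004658·47.3) = 0.235 W/m·K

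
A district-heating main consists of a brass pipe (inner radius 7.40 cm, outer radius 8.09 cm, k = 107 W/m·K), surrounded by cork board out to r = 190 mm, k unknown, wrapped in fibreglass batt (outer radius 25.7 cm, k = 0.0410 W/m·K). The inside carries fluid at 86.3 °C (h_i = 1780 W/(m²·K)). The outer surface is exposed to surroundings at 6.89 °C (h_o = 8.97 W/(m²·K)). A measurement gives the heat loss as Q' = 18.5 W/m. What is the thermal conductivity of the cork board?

k = 0.0446 W/m·K

ΣR = ΔT/Q' = |86.3 − 6.89|/18.5 = 4.292 m·K/W
Known resistances:
  R'_conv,in = 1/(2πr h) = 1/(2π·0.0740·1780) = 0.001208 m·K/W
  R'_brass = ln(0.0809/0.0740)/(2πk) = 0.08915/(2π·107) = 1.326×10^-4 m·K/W
  R'_fibreglass batt = ln(0.257/0.190)/(2πk) = 0.3021/(2π·0.0410) = 1.173 m·K/W
  R'_conv,out = 1/(2πr h) = 1/(2π·0.257·8.97) = 0.06904 m·K/W
R_cork board = ΣR − ΣR_known = 4.292 − 1.243 = 3.049 m·K/W
ln(r₂/r₁)/(2πk) = 3.049 ⇒ k = 0.8538/(2π·3.049) = 0.0446 W/m·K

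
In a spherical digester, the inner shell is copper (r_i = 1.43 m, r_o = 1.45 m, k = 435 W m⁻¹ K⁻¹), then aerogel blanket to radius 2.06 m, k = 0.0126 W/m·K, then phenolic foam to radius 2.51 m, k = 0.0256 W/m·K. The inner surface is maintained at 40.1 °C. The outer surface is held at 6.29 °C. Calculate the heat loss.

Q = 21.7 W

Resistance network (inner→outer):
  R_copper = (1/1.43 − 1/1.45)/(4πk) = 0.009646/(4π·435) = 1.765×10^-6 K/W
  R_aerogel blanket = (1/1.45 − 1/2.06)/(4πk) = 0.2042/(4π·0.0126) = 1.290 K/W
  R_phenolic foam = (1/2.06 − 1/2.51)/(4πk) = 0.08703/(4π·0.0256) = 0.2705 K/W
ΣR = 1.765×10^-6 + 1.290 + 0.2705 = 1.561 K/W
Q = ΔT/ΣR = (40.1 °C − 6.29 °C)/1.561 = 21.7 W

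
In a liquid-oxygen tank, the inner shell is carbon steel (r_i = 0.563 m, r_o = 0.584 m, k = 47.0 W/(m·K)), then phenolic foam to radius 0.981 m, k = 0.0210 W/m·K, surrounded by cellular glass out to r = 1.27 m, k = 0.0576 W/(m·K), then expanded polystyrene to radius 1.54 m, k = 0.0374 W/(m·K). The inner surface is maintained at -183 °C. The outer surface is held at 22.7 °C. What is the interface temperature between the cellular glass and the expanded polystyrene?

Treat each layer as a resistance in series:
  R_carbon steel = (1/0.563 − 1/0.584)/(4πk) = 0.06387/(4π·47.0) = 1.081×10^-4 K/W
  R_phenolic foam = (1/0.584 − 1/0.981)/(4πk) = 0.6930/(4π·0.0210) = 2.626 K/W
  R_cellular glass = (1/0.981 − 1/1.27)/(4πk) = 0.2320/(4π·0.0576) = 0.3205 K/W
  R_expanded polystyrene = (1/1.27 − 1/1.54)/(4πk) = 0.1381/(4π·0.0374) = 0.2937 K/W
ΣR = 1.081×10^-4 + 2.626 + 0.3205 + 0.2937 = 3.240 K/W
Q = ΔT/ΣR = (-183 °C − 22.7 °C)/3.240 = -63.49 W
From the inner boundary to the cellular glass/expanded polystyrene interface, ΣR_partial = 2.947 K/W.
T_interface = T_in − Q·ΣR_partial = -183 °C − (-63.49)(2.947) = 4.1 °C

T = 4.1 °C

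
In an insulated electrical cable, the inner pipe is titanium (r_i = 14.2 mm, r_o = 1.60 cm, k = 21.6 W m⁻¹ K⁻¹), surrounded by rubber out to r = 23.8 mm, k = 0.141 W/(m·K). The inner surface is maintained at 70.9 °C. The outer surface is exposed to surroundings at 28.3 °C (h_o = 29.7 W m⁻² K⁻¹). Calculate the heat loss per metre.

Q' = 63.2 W/m

Treat each layer as a resistance in series:
  R'_titanium = ln(0.0160/0.0142)/(2πk) = 0.1193/(2π·21.6) = 8.794×10^-4 m·K/W
  R'_rubber = ln(0.0238/0.0160)/(2πk) = 0.3971/(2π·0.141) = 0.4482 m·K/W
  R'_conv,out = 1/(2πr h) = 1/(2π·0.0238·29.7) = 0.2252 m·K/W
ΣR = 8.794×10^-4 + 0.4482 + 0.2252 = 0.6743 m·K/W
Q' = ΔT/ΣR = (70.9 °C − 28.3 °C)/0.6743 = 63.2 W/m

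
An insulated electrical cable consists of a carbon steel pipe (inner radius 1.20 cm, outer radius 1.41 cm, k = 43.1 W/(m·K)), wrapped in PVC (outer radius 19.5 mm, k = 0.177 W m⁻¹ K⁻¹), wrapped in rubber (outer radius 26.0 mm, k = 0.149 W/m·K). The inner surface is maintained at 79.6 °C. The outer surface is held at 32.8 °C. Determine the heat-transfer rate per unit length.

Resistance network (inner→outer):
  R'_carbon steel = ln(0.0141/0.0120)/(2πk) = 0.1613/(2π·43.1) = 5.955×10^-4 m·K/W
  R'_PVC = ln(0.0195/0.0141)/(2πk) = 0.3242/(2π·0.177) = 0.2915 m·K/W
  R'_rubber = ln(0.0260/0.0195)/(2πk) = 0.2877/(2π·0.149) = 0.3073 m·K/W
ΣR = 5.955×10^-4 + 0.2915 + 0.3073 = 0.5994 m·K/W
Q' = ΔT/ΣR = (79.6 °C − 32.8 °C)/0.5994 = 78.1 W/m

Q' = 78.1 W/m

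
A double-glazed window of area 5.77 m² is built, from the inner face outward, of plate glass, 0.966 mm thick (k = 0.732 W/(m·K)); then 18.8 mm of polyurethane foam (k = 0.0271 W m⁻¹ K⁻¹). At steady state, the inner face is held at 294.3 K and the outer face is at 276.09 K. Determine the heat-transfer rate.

Treat each layer as a resistance in series:
  R_plate glass = L/(kA) = 9.66×10^-4/(0.732·5.77) = 2.287×10^-4 K/W
  R_polyurethane foam = L/(kA) = 0.0188/(0.0271·5.77) = 0.1202 K/W
ΣR = 2.287×10^-4 + 0.1202 = 0.1204 K/W
Q = ΔT/ΣR = (294.3 K − 276.09 K)/0.1204 = 151 W

Q = 151 W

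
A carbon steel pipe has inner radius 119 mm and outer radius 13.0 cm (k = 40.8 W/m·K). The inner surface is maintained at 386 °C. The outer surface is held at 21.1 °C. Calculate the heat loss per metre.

Q' = 2πk·ΔT/ln(r₂/r₁) = 2π × 40.8 × 364.9 / ln(0.130/0.119) = 1.06×10^6 W/m

Q' = 1.06×10^6 W/m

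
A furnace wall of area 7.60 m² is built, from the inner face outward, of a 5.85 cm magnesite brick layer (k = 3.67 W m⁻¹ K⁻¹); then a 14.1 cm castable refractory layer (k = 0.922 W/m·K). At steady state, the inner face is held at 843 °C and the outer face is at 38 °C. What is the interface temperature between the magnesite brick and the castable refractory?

Resistance network (inner→outer):
  R_magnesite brick = L/(kA) = 0.0585/(3.67·7.60) = 0.002097 K/W
  R_castable refractory = L/(kA) = 0.141/(0.922·7.60) = 0.02012 K/W
ΣR = 0.002097 + 0.02012 = 0.02222 K/W
Q = ΔT/ΣR = (843 °C − 38 °C)/0.02222 = 36230 W
From the inner boundary to the magnesite brick/castable refractory interface, ΣR_partial = 0.002097 K/W.
T_interface = T_in − Q·ΣR_partial = 843 °C − (36230)(0.002097) = 767 °C

T = 767 °C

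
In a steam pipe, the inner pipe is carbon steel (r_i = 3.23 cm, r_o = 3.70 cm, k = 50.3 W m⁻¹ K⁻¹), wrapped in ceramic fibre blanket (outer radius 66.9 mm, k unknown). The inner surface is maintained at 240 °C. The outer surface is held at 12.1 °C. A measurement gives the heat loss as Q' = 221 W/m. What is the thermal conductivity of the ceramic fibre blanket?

ΣR = ΔT/Q' = |240 − 12.1|/221 = 1.031 m·K/W
Known resistances:
  R'_carbon steel = ln(0.0370/0.0323)/(2πk) = 0.1359/(2π·50.3) = 4.298×10^-4 m·K/W
R_ceramic fibre blanket = ΣR − ΣR_known = 1.031 − 4.298×10^-4 = 1.031 m·K/W
ln(r₂/r₁)/(2πk) = 1.031 ⇒ k = 0.5923/(2π·1.031) = 0.0914 W/m·K

k = 0.0914 W/m·K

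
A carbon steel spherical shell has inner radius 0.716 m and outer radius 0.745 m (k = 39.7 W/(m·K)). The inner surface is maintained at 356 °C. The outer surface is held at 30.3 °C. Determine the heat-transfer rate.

Q = 2990 kW

Q = 4πk·ΔT/(1/r₁ − 1/r₂) = 4π × 39.7 × 325.7 / (1/0.716 − 1/0.745) = 2.99×10^6 W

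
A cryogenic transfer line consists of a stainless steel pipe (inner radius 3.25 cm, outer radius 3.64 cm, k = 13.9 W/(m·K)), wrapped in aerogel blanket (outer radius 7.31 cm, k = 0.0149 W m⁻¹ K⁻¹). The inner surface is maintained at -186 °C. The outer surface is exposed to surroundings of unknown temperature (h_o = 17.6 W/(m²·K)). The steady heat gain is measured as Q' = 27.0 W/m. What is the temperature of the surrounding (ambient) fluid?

Series resistances:
  R'_stainless steel = ln(0.0364/0.0325)/(2πk) = 0.1133/(2π·13.9) = 0.001298 m·K/W
  R'_aerogel blanket = ln(0.0731/0.0364)/(2πk) = 0.6973/(2π·0.0149) = 7.448 m·K/W
  R'_conv,out = 1/(2πr h) = 1/(2π·0.0731·17.6) = 0.1237 m·K/W
ΣR = 7.573 m·K/W
ΔT = Q'·ΣR = 27.0 × 7.573 = 204.5 K
Heat flows inward, so T_out = T_in + ΔT = -186 + 204.5 = 18.5 °C

T_out = 18.5 °C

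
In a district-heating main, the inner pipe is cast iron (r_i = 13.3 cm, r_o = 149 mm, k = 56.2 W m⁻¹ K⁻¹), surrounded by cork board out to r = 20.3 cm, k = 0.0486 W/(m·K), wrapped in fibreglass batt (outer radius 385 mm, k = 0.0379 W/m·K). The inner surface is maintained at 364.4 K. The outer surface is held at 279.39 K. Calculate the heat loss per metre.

Q' = 23.0 W/m

Series thermal resistances, inner to outer:
  R'_cast iron = ln(0.149/0.133)/(2πk) = 0.1136/(2π·56.2) = 3.217×10^-4 m·K/W
  R'_cork board = ln(0.203/0.149)/(2πk) = 0.3093/(2π·0.0486) = 1.013 m·K/W
  R'_fibreglass batt = ln(0.385/0.203)/(2πk) = 0.6400/(2π·0.0379) = 2.688 m·K/W
ΣR = 3.217×10^-4 + 1.013 + 2.688 = 3.701 m·K/W
Q' = ΔT/ΣR = (364.4 K − 279.39 K)/3.701 = 23.0 W/m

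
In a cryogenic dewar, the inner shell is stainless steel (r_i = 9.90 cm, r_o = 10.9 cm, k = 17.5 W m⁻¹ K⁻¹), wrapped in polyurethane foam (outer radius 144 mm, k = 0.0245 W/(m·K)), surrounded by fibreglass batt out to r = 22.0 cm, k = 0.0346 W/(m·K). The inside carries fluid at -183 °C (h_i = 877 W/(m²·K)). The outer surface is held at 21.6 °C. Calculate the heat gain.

Q = 16.0 W

Series thermal resistances, inner to outer:
  R_conv,in = 1/(4πr²h) = 1/(4π·0.0990²·877) = 0.009258 K/W
  R_stainless steel = (1/0.0990 − 1/0.109)/(4πk) = 0.9267/(4π·17.5) = 0.004214 K/W
  R_polyurethane foam = (1/0.109 − 1/0.144)/(4πk) = 2.230/(4π·0.0245) = 7.243 K/W
  R_fibreglass batt = (1/0.144 − 1/0.220)/(4πk) = 2.399/(4π·0.0346) = 5.518 K/W
ΣR = 0.009258 + 0.004214 + 7.243 + 5.518 = 12.77 K/W
Q = ΔT/ΣR = (-183 °C − 21.6 °C)/12.77 = -16.0 W
(Negative Q ⇒ heat flows inward; heat gain = 16.0 W.)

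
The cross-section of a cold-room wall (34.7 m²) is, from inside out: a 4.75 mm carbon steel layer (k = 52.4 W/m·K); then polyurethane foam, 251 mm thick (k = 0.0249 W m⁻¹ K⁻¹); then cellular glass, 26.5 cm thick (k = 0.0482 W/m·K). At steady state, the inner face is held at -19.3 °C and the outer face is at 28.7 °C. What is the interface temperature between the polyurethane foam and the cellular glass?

T = 11.8 °C

Resistance network (inner→outer):
  R_carbon steel = L/(kA) = 0.00475/(52.4·34.7) = 2.612×10^-6 K/W
  R_polyurethane foam = L/(kA) = 0.251/(0.0249·34.7) = 0.2905 K/W
  R_cellular glass = L/(kA) = 0.265/(0.0482·34.7) = 0.1584 K/W
ΣR = 2.612×10^-6 + 0.2905 + 0.1584 = 0.4489 K/W
Q = ΔT/ΣR = (-19.3 °C − 28.7 °C)/0.4489 = -106.9 W
From the inner boundary to the polyurethane foam/cellular glass interface, ΣR_partial = 0.2905 K/W.
T_interface = T_in − Q·ΣR_partial = -19.3 °C − (-106.9)(0.2905) = 11.8 °C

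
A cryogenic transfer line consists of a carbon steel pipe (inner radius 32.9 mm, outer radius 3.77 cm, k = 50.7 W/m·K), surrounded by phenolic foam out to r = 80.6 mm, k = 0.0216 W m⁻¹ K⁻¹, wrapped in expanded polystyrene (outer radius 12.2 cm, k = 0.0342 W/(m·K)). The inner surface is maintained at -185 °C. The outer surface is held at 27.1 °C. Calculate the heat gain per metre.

Q' = 28.2 W/m

Resistance network (inner→outer):
  R'_carbon steel = ln(0.0377/0.0329)/(2πk) = 0.1362/(2π·50.7) = 4.275×10^-4 m·K/W
  R'_phenolic foam = ln(0.0806/0.0377)/(2πk) = 0.7598/(2π·0.0216) = 5.599 m·K/W
  R'_expanded polystyrene = ln(0.122/0.0806)/(2πk) = 0.4145/(2π·0.0342) = 1.929 m·K/W
ΣR = 4.275×10^-4 + 5.599 + 1.929 = 7.528 m·K/W
Q' = ΔT/ΣR = (-185 °C − 27.1 °C)/7.528 = -28.2 W/m
(Negative Q' ⇒ heat flows inward; heat gain = 28.2 W/m.)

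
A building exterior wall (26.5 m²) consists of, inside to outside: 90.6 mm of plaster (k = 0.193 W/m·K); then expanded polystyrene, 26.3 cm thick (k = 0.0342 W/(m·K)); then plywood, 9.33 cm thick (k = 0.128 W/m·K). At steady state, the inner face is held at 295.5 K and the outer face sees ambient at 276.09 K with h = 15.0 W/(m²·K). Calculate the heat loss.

Resistance network (inner→outer):
  R_plaster = L/(kA) = 0.0906/(0.193·26.5) = 0.01771 K/W
  R_expanded polystyrene = L/(kA) = 0.263/(0.0342·26.5) = 0.2902 K/W
  R_plywood = L/(kA) = 0.0933/(0.128·26.5) = 0.02751 K/W
  R_conv,out = 1/(hA) = 1/(15.0·26.5) = 0.002516 K/W
ΣR = 0.01771 + 0.2902 + 0.02751 + 0.002516 = 0.3379 K/W
Q = ΔT/ΣR = (295.5 K − 276.09 K)/0.3379 = 57.4 W

Q = 57.4 W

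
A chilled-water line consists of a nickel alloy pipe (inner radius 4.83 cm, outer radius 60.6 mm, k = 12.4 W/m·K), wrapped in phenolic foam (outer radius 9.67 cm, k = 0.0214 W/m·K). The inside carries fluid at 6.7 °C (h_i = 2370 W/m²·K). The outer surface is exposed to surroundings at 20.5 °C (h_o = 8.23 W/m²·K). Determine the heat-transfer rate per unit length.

Resistance network (inner→outer):
  R'_conv,in = 1/(2πr h) = 1/(2π·0.0483·2370) = 0.001390 m·K/W
  R'_nickel alloy = ln(0.0606/0.0483)/(2πk) = 0.2269/(2π·12.4) = 0.002912 m·K/W
  R'_phenolic foam = ln(0.0967/0.0606)/(2πk) = 0.4673/(2π·0.0214) = 3.476 m·K/W
  R'_conv,out = 1/(2πr h) = 1/(2π·0.0967·8.23) = 0.2000 m·K/W
ΣR = 0.001390 + 0.002912 + 3.476 + 0.2000 = 3.680 m·K/W
Q' = ΔT/ΣR = (6.7 °C − 20.5 °C)/3.680 = -3.75 W/m
(Negative Q' ⇒ heat flows inward; heat gain = 3.75 W/m.)

Q' = 3.75 W/m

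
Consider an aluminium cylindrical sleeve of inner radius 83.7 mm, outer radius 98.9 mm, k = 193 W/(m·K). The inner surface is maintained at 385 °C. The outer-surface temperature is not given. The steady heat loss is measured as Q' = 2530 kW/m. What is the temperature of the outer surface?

T_out = 36.9 °C

Sum the resistances:
  R'_aluminium = ln(0.0989/0.0837)/(2πk) = 0.1669/(2π·193) = 1.376×10^-4 m·K/W
ΣR = 1.376×10^-4 m·K/W
ΔT = Q'·ΣR = 2.53×10^6 × 1.376×10^-4 = 348.1 K
Heat flows outward, so T_out = T_in − ΔT = 385 − 348.1 = 36.9 °C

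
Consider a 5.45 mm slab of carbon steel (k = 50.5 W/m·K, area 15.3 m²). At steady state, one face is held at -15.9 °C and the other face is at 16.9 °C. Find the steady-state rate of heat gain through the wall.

Q = 4650 kW

Q = kA·ΔT/L = 50.5 × 15.3 × |-15.9 °C − 16.9 °C| / 0.00545 = 4.65×10^6 W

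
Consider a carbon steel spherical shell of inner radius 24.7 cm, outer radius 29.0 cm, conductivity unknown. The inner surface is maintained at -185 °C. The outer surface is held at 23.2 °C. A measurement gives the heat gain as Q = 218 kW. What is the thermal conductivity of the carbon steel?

k = 50.0 W/m·K

ΣR = ΔT/Q = |-185 − 23.2|/2.18×10^5 = 9.550×10^-4 K/W
(1/r₁−1/r₂)/(4πk) = 9.550×10^-4 ⇒ k = 0.6003/(4π·9.550×10^-4) = 50.0 W/m·K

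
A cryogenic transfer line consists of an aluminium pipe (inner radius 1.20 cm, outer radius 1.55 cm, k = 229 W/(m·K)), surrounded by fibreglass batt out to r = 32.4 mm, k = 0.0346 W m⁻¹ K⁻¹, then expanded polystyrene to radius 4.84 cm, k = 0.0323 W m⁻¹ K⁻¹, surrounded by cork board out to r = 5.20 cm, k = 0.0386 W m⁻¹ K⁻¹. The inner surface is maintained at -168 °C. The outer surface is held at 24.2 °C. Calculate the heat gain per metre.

Q' = 33.9 W/m

Resistance network (inner→outer):
  R'_aluminium = ln(0.0155/0.0120)/(2πk) = 0.2559/(2π·229) = 1.779×10^-4 m·K/W
  R'_fibreglass batt = ln(0.0324/0.0155)/(2πk) = 0.7373/(2π·0.0346) = 3.392 m·K/W
  R'_expanded polystyrene = ln(0.0484/0.0324)/(2πk) = 0.4013/(2π·0.0323) = 1.978 m·K/W
  R'_cork board = ln(0.0520/0.0484)/(2πk) = 0.07174/(2π·0.0386) = 0.2958 m·K/W
ΣR = 1.779×10^-4 + 3.392 + 1.978 + 0.2958 = 5.666 m·K/W
Q' = ΔT/ΣR = (-168 °C − 24.2 °C)/5.666 = -33.9 W/m
(Negative Q' ⇒ heat flows inward; heat gain = 33.9 W/m.)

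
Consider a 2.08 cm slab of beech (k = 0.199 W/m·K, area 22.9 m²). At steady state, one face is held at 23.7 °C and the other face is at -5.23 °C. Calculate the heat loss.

Q = kA·ΔT/L = 0.199 × 22.9 × |23.7 °C − -5.23 °C| / 0.0208 = 6340 W

Q = 6340 W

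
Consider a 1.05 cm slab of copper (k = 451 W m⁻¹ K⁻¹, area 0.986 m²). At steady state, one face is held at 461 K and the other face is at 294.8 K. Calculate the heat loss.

Q = 7040 kW

Q = kA·ΔT/L = 451 × 0.986 × |461 K − 294.8 K| / 0.0105 = 7.04×10^6 W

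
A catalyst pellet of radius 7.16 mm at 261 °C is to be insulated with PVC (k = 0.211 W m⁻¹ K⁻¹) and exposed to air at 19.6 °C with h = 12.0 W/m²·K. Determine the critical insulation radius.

r_cr = 3.52 cm

For a sphere, r_cr = 2k_ins/h = 2·0.211/12.0 = 0.0352 m = 3.52 cm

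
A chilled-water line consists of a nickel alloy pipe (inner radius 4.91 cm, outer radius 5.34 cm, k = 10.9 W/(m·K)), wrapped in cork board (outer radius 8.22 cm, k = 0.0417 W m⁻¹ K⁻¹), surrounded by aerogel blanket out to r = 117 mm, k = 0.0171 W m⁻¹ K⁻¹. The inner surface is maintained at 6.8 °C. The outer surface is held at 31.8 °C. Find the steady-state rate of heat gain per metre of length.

Q' = 5.07 W/m

Resistance network (inner→outer):
  R'_nickel alloy = ln(0.0534/0.0491)/(2πk) = 0.08395/(2π·10.9) = 0.001226 m·K/W
  R'_cork board = ln(0.0822/0.0534)/(2πk) = 0.4313/(2π·0.0417) = 1.646 m·K/W
  R'_aerogel blanket = ln(0.117/0.0822)/(2πk) = 0.3530/(2π·0.0171) = 3.286 m·K/W
ΣR = 0.001226 + 1.646 + 3.286 = 4.933 m·K/W
Q' = ΔT/ΣR = (6.8 °C − 31.8 °C)/4.933 = -5.07 W/m
(Negative Q' ⇒ heat flows inward; heat gain = 5.07 W/m.)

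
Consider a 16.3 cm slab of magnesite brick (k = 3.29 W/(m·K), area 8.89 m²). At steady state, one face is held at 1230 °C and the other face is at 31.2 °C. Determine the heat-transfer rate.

Q = kA·ΔT/L = 3.29 × 8.89 × |1230 °C − 31.2 °C| / 0.163 = 2.15×10^5 W

Q = 215 kW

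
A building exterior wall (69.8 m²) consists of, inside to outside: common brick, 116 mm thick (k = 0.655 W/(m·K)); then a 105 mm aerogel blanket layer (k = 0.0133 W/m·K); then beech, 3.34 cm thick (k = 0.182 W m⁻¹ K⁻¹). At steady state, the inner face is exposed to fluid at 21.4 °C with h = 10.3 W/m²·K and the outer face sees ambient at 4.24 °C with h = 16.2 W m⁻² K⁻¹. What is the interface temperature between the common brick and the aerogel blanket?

T = 20.8 °C

Treat each layer as a resistance in series:
  R_conv,in = 1/(hA) = 1/(10.3·69.8) = 0.001391 K/W
  R_common brick = L/(kA) = 0.116/(0.655·69.8) = 0.002537 K/W
  R_aerogel blanket = L/(kA) = 0.105/(0.0133·69.8) = 0.1131 K/W
  R_beech = L/(kA) = 0.0334/(0.182·69.8) = 0.002629 K/W
  R_conv,out = 1/(hA) = 1/(16.2·69.8) = 8.844×10^-4 K/W
ΣR = 0.001391 + 0.002537 + 0.1131 + 0.002629 + 8.844×10^-4 = 0.1205 K/W
Q = ΔT/ΣR = (21.4 °C − 4.24 °C)/0.1205 = 142.4 W
From the inner boundary to the common brick/aerogel blanket interface, ΣR_partial = 0.003928 K/W.
T_interface = T_in − Q·ΣR_partial = 21.4 °C − (142.4)(0.003928) = 20.8 °C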